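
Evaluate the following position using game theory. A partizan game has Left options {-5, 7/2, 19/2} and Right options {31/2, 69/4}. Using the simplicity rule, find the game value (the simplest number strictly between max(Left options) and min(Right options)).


Left options: {-5, 7/2, 19/2}, max = 19/2
Right options: {31/2, 69/4}, min = 31/2
All options are numbers and max(Left) < min(Right), so by the simplicity theorem the value is the simplest (earliest-born) number strictly between 19/2 and 31/2.
Integers 10 through 15 all lie strictly between 19/2 and 31/2.
Among integers, the simplest (lowest birthday = smallest |n|; 0 is born on day 0, +-n on day n) is 10.
No non-integer in the interval can be simpler: if x is a non-integer in the interval, then floor(x) or ceil(x) also lies in the interval (the interval contains an integer), and both are proper prefixes of x's sign expansion, i.e. born earlier. So the game value is 10.
Game value = 10

10


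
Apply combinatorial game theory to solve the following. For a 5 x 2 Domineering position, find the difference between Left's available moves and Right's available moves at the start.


Board is 5 x 2 (rows x cols).
Left (vertical) placements: (rows-1) * cols = 4 * 2 = 8
Right (horizontal) placements: rows * (cols-1) = 5 * 1 = 5
Advantage = Left - Right = 8 - 5 = 3

3


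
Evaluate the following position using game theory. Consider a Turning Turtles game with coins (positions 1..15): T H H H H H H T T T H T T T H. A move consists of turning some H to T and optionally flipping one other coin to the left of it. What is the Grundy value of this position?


Coins: T H H H H H H T T T H T T T H
Key fact: a single head at position k behaves exactly like a Nim heap of size k (turning it to T and optionally flipping a coin at j < k corresponds to moving the heap from k to j, or to 0), and heads combine as a disjunctive sum (two heads at the same place would cancel, matching j XOR j = 0). So the Nim-value is the XOR of the 1-indexed positions of the heads.
Face-up positions (1-indexed): [2, 3, 4, 5, 6, 7, 11, 15]
XOR 0 with 2: 0 XOR 2 = 2
XOR 2 with 3: 2 XOR 3 = 1
XOR 1 with 4: 1 XOR 4 = 5
XOR 5 with 5: 5 XOR 5 = 0
XOR 0 with 6: 0 XOR 6 = 6
XOR 6 with 7: 6 XOR 7 = 1
XOR 1 with 11: 1 XOR 11 = 10
XOR 10 with 15: 10 XOR 15 = 5
Nim-value = 5

5


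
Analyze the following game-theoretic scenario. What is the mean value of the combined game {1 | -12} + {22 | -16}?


G1 = {1 | -12}, G2 = {22 | -16}
Each is a switch {a | b} with numbers a > b; its mean value is (a + b)/2, and mean value is additive over game sums: m(G1 + G2) = m(G1) + m(G2).
Mean of G1 = (1 + (-12))/2 = -11/2 = -11/2
Mean of G2 = (22 + (-16))/2 = 6/2 = 3
Mean of G1 + G2 = -11/2 + 3 = -5/2

-5/2


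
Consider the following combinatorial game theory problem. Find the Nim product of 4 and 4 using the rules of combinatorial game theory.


Nim multiplication is bilinear over XOR: (u XOR v) * w = (u*w) XOR (v*w).
So we split each operand into its bit components and XOR the pairwise Nim products.
4 = 4 (as XOR of powers of 2).
4 = 4 (as XOR of powers of 2).
Using the standard Nim-product table on single bits:
  2*2 = 3,   2*4 = 8,   2*8 = 12,
  4*4 = 6,   4*8 = 11,  8*8 = 13,
and  1*x = x (identity), k*l = l*k (commutative).
Pairwise Nim products:
  4 * 4 = 6
XOR them: 6 = 6.
Result: 4 * 4 = 6 (in Nim).

6


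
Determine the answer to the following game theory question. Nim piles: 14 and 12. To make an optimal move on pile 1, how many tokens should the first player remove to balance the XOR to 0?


Piles: 14 and 12
Current XOR: 14 XOR 12 = 2 (non-zero, so this is an N-position).
To make the XOR zero, we need to find a move that balances the piles.
For pile 1 (size 14): target = 14 XOR 2 = 12
We reduce pile 1 from 14 to 12.
Tokens removed: 14 - 12 = 2
Verification: 12 XOR 12 = 0

2


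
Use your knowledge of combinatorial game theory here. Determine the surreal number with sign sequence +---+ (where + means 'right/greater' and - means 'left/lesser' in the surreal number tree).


Sign expansion: +---+
Rule: track bounds (lo, hi), initially (-inf, +inf). On '+', the current value becomes lo and we move to the simplest number in (value, hi): value + 1 if hi = +inf, otherwise the midpoint (value + hi)/2. On '-', the current value becomes hi and we move to value - 1 if lo = -inf, otherwise the midpoint (lo + value)/2.
Start at 0.
Step 1: sign = +, move right. Bounds: (0, +inf). Value = 1
Step 2: sign = -, move left. Bounds: (0, 1). Value = 1/2
Step 3: sign = -, move left. Bounds: (0, 1/2). Value = 1/4
Step 4: sign = -, move left. Bounds: (0, 1/4). Value = 1/8
Step 5: sign = +, move right. Bounds: (1/8, 1/4). Value = 3/16
The surreal number with sign expansion +---+ is 3/16.

3/16


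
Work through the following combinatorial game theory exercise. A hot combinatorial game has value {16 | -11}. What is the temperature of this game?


The game is {16 | -11}, a switch {a | b} with numbers a > b.
Cooling {a | b} by t gives {a - t | b + t}, which stops being hot when a - t = b + t, i.e. at t = (a - b)/2. So the temperature of a switch is (a - b)/2.
Temperature = (Left option - Right option) / 2
= (16 - (-11)) / 2
= 27 / 2
= 27/2

27/2


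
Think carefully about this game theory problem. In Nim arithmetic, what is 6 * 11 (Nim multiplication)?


Nim multiplication is bilinear over XOR: (u XOR v) * w = (u*w) XOR (v*w).
So we split each operand into its bit components and XOR the pairwise Nim products.
6 = 2 + 4 (as XOR of powers of 2).
11 = 1 + 2 + 8 (as XOR of powers of 2).
Using the standard Nim-product table on single bits:
  2*2 = 3,   2*4 = 8,   2*8 = 12,
  4*4 = 6,   4*8 = 11,  8*8 = 13,
and  1*x = x (identity), k*l = l*k (commutative).
Pairwise Nim products:
  2 * 1 = 2
  2 * 2 = 3
  2 * 8 = 12
  4 * 1 = 4
  4 * 2 = 8
  4 * 8 = 11
XOR them: 2 XOR 3 XOR 12 XOR 4 XOR 8 XOR 11 = 10.
Result: 6 * 11 = 10 (in Nim).

10


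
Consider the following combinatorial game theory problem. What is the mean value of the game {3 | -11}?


Game = {3 | -11}, a switch {a | b} with numbers a > b.
Its thermograph has left wall a - t and right wall b + t, which meet at t = (a - b)/2, where both equal (a + b)/2. So the mast (mean value) is at (a + b)/2.
Mean = (3 + (-11))/2 = -8/2 = -4

-4


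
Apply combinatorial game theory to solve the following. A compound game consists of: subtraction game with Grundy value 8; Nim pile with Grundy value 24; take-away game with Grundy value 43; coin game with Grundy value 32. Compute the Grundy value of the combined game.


By the Sprague-Grundy theorem, the Grundy value of a sum of games is the XOR of individual Grundy values.
subtraction game: Grundy value = 8. Running XOR: 0 XOR 8 = 8
Nim pile: Grundy value = 24. Running XOR: 8 XOR 24 = 16
take-away game: Grundy value = 43. Running XOR: 16 XOR 43 = 59
coin game: Grundy value = 32. Running XOR: 59 XOR 32 = 27
The combined Grundy value is 27.

27


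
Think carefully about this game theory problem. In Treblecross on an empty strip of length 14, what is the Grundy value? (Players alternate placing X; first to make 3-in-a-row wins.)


Treblecross: place X on empty cells; 3-in-a-row wins.
Playing within two cells of an existing X lets the opponent win at once, so sensible play treats the cells i-2..i+2 around each X as dead. The player left with no safe cell loses, so this is a normal-play take-away game on strips of safe cells.
Placing X at cell i (0-indexed) of a strip of k safe cells leaves independent strips of sizes max(0, i-2) and max(0, k-i-3). Hence G(k) = mex{ G(max(0,i-2)) XOR G(max(0,k-i-3)) : 0 <= i < k }, with G(0) = 0.
G(1): splits (0,0):0^0=0 -> mex({0}) = 1
G(2): splits (0,0):0^0=0 -> mex({0}) = 1
G(3): splits (0,0):0^0=0 -> mex({0}) = 1
G(4): splits (0,1):0^1=1 (0,0):0^0=0 -> mex({0, 1}) = 2
G(5): splits (0,2):0^1=1 (0,1):0^1=1 (0,0):0^0=0 -> mex({0, 1}) = 2
G(6) = mex({1}) = 0
G(7) = mex({0, 1, 2}) = 3
G(8) = mex({0, 1, 2}) = 3
G(9) = mex({0, 2}) = 1
G(10) = mex({0, 2, 3}) = 1
G(11) = mex({0, 3}) = 1
G(12) = mex({1, 3}) = 0
G(13) = mex({0, 1, 2, 3}) = 4
G(14) = mex({0, 1, 2}) = 3
Therefore G(14) = 3.

3


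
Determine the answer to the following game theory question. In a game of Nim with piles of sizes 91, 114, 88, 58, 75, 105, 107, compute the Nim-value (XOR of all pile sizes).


We need the XOR (exclusive or) of all pile sizes.
After XOR-ing pile 1 (size 91): 0 XOR 91 = 91
After XOR-ing pile 2 (size 114): 91 XOR 114 = 41
After XOR-ing pile 3 (size 88): 41 XOR 88 = 113
After XOR-ing pile 4 (size 58): 113 XOR 58 = 75
After XOR-ing pile 5 (size 75): 75 XOR 75 = 0
After XOR-ing pile 6 (size 105): 0 XOR 105 = 105
After XOR-ing pile 7 (size 107): 105 XOR 107 = 2
The Nim-value of this position is 2.

2


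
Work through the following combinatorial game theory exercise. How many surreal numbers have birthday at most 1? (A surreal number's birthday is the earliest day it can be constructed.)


Day 0: {|} = 0 is born. Count = 1.
Day n: the number of surreal numbers born by day n is 2^(n+1) - 1.
By day 0: 2^1 - 1 = 1
By day 1: 2^2 - 1 = 3
By day 1: 3 surreal numbers.

3


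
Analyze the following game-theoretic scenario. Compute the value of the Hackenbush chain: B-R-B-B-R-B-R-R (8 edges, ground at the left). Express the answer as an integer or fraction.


Edges (from ground): B-R-B-B-R-B-R-R
By Berlekamp's sign-expansion rule, a Blue-Red Hackenbush stalk has the value of the surreal number whose sign sequence is the edge sequence with B -> + and R -> -.
Sign sequence: +-++-+--
Trace the sign expansion in the surreal number tree, starting from 0:
Edge 1: B (sign +) -> bounds (0, +inf), value = 1
Edge 2: R (sign -) -> bounds (0, 1), value = 1/2
Edge 3: B (sign +) -> bounds (1/2, 1), value = 3/4
Edge 4: B (sign +) -> bounds (3/4, 1), value = 7/8
Edge 5: R (sign -) -> bounds (3/4, 7/8), value = 13/16
Edge 6: B (sign +) -> bounds (13/16, 7/8), value = 27/32
Edge 7: R (sign -) -> bounds (13/16, 27/32), value = 53/64
Edge 8: R (sign -) -> bounds (13/16, 53/64), value = 105/128
Game value = 105/128

105/128


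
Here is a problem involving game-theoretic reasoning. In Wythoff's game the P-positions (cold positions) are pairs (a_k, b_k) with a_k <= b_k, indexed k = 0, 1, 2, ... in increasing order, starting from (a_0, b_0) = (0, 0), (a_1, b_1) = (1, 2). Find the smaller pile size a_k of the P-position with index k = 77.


By Wythoff's theorem, a_k = floor(k * phi) and b_k = floor(k * phi^2) = a_k + k, where phi = (1 + sqrt(5))/2 is the golden ratio.
phi = (1 + sqrt(5))/2 = 1.618034
k = 77
k * phi = 77 * 1.618034 = 124.588617
a_77 = floor(k * phi) = 124

124


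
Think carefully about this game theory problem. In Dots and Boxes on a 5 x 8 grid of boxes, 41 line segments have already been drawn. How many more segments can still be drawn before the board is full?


Grid: 5 x 8 boxes, i.e. 6 rows and 9 columns of dots.
Horizontal edges: (rows + 1) * cols = 6 * 8 = 48
Vertical edges: rows * (cols + 1) = 5 * 9 = 45
Total edges: 48 + 45 = 93
Edges drawn: 41
Remaining: 93 - 41 = 52

52


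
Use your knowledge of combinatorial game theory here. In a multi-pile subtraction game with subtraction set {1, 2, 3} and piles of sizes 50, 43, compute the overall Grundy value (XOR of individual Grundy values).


Subtraction set: {1, 2, 3}
For this subtraction set, G(n) = n mod 4 (period = max + 1 = 4).
Pile 1 (size 50): G(50) = 50 mod 4 = 2
Pile 2 (size 43): G(43) = 43 mod 4 = 3
Total Grundy value = XOR of all: 2 XOR 3 = 1

1


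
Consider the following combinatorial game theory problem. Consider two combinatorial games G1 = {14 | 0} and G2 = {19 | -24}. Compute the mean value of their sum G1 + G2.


G1 = {14 | 0}, G2 = {19 | -24}
Each is a switch {a | b} with numbers a > b; its mean value is (a + b)/2, and mean value is additive over game sums: m(G1 + G2) = m(G1) + m(G2).
Mean of G1 = (14 + (0))/2 = 14/2 = 7
Mean of G2 = (19 + (-24))/2 = -5/2 = -5/2
Mean of G1 + G2 = 7 + -5/2 = 9/2

9/2


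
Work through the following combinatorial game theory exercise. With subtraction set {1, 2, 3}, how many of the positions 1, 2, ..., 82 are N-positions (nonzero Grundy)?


Subtraction set S = {1, 2, 3}, so G(n) = n mod 4.
G(n) = 0 when n is a multiple of 4.
Multiples of 4 in [1, 82]: 20
N-positions (nonzero Grundy) = 82 - 20 = 62

62


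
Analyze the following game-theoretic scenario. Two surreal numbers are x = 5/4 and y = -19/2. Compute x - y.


x = 5/4, y = -19/2
Converting to common denominator: 4
x = 5/4, y = -38/4
x - y = 5/4 - -19/2 = 43/4

43/4


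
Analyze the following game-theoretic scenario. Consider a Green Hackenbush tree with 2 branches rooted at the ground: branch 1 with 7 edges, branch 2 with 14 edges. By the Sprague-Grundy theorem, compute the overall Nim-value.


The tree has 2 branches from the ground vertex.
In Green Hackenbush, the Nim-value of a simple path of length k is k.
Branch 1: length 7, Nim-value = 7
Branch 2: length 14, Nim-value = 14
Total Nim-value = XOR of all branch values:
0 XOR 7 = 7
7 XOR 14 = 9
Nim-value of the tree = 9

9


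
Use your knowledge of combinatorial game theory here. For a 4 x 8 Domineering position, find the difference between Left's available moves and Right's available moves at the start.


Board is 4 x 8 (rows x cols).
Left (vertical) placements: (rows-1) * cols = 3 * 8 = 24
Right (horizontal) placements: rows * (cols-1) = 4 * 7 = 28
Advantage = Left - Right = 24 - 28 = -4

-4


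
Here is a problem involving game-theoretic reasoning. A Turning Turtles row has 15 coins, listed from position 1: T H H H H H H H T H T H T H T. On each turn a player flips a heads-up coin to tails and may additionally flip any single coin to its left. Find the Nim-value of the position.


Coins: T H H H H H H H T H T H T H T
Key fact: a single head at position k behaves exactly like a Nim heap of size k (turning it to T and optionally flipping a coin at j < k corresponds to moving the heap from k to j, or to 0), and heads combine as a disjunctive sum (two heads at the same place would cancel, matching j XOR j = 0). So the Nim-value is the XOR of the 1-indexed positions of the heads.
Face-up positions (1-indexed): [2, 3, 4, 5, 6, 7, 8, 10, 12, 14]
XOR 0 with 2: 0 XOR 2 = 2
XOR 2 with 3: 2 XOR 3 = 1
XOR 1 with 4: 1 XOR 4 = 5
XOR 5 with 5: 5 XOR 5 = 0
XOR 0 with 6: 0 XOR 6 = 6
XOR 6 with 7: 6 XOR 7 = 1
XOR 1 with 8: 1 XOR 8 = 9
XOR 9 with 10: 9 XOR 10 = 3
XOR 3 with 12: 3 XOR 12 = 15
XOR 15 with 14: 15 XOR 14 = 1
Nim-value = 1

1


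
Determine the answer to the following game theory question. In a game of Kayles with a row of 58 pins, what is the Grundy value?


Kayles: a move removes 1 or 2 adjacent pins from a contiguous row.
Removing pins from a row of k leaves two independent rows (a, b) with a + b = k - 1 (one pin) or a + b = k - 2 (two pins); an end removal gives a = 0.
By Sprague-Grundy, G(k) = mex{ G(a) XOR G(b) } over all these splits. G(0) = 0.
G(1): splits (0,0):0^0=0 -> mex({0}) = 1
G(2): splits (0,1):0^1=1 (0,0):0^0=0 -> mex({0, 1}) = 2
G(3): splits (0,2):0^2=2 (1,1):1^1=0 (0,1):0^1=1 -> mex({0, 1, 2}) = 3
G(4): splits (0,3):0^3=3 (1,2):1^2=3 (0,2):0^2=2 (1,1):1^1=0 -> mex({0, 2, 3}) = 1
G(5): splits (0,4):0^1=1 (1,3):1^3=2 (2,2):2^2=0 (0,3):0^3=3 (1,2):1^2=3 -> mex({0, 1, 2, 3}) = 4
G(6) = mex({0, 1, 2, 4}) = 3
G(7) = mex({0, 1, 3, 4, 5}) = 2
G(8) = mex({0, 2, 3, 5, 6}) = 1
G(9) = mex({0, 1, 2, 3, 6, 7}) = 4
G(10) = mex({0, 1, 3, 4, 5, 7}) = 2
G(11) = mex({0, 1, 2, 3, 4, 5}) = 6
G(12) = mex({0, 1, 2, 3, 5, 6, 7}) = 4
G(13) = mex({0, 2, 3, 4, 6, 7}) = 1
G(14) = mex({0, 1, 4, 5, 6, 7}) = 2
G(15) = mex({0, 1, 2, 3, 4, 5, 6}) = 7
G(16) = mex({0, 2, 3, 5, 6, 7}) = 1
G(17) = mex({0, 1, 2, 3, 5, 6, 7}) = 4
G(18) = mex({0, 1, 2, 4, 5, 6}) = 3
G(19) = mex({0, 1, 3, 4, 5, 7}) = 2
G(20) = mex({0, 2, 3, 4, 5, 6, 7}) = 1
G(21) = mex({0, 1, 2, 3, 5, 6, 7}) = 4
G(22) = mex({0, 1, 2, 3, 4, 5, 7}) = 6
G(23) = mex({0, 1, 2, 3, 4, 5, 6}) = 7
G(24) = mex({0, 1, 2, 3, 5, 6, 7}) = 4
G(25) = mex({0, 2, 3, 4, 6, 7}) = 1
G(26) = mex({0, 1, 3, 4, 5, 6, 7}) = 2
G(27) = mex({0, 1, 2, 3, 4, 5, 6, 7}) = 8
G(28) = mex({0, 1, 2, 3, 4, 6, 7, 8}) = 5
G(29) = mex({0, 1, 2, 3, 5, 6, 7, 8, 9}) = 4
G(30) = mex({0, 1, 2, 3, 4, 5, 6, 9, 10}) = 7
G(31) = mex({0, 1, 3, 4, 5, 7, 10, 11}) = 2
G(32) = mex({0, 2, 3, 4, 5, 6, 7, 9, 11}) = 1
G(33) = mex({0, 1, 2, 3, 4, 5, 6, 7, 9, 12}) = 8
G(34) = mex({0, 1, 2, 3, 4, 5, 7, 8, 11, 12}) = 6
G(35) = mex({0, 1, 2, 3, 4, 5, 6, 8, 9, 10, 11}) = 7
G(36) = mex({0, 1, 2, 3, 5, 6, 7, 9, 10}) = 4
G(37) = mex({0, 2, 3, 4, 6, 7, 9, 10, 11, 12}) = 1
G(38) = mex({0, 1, 3, 4, 5, 6, 7, 9, 10, 11, 12}) = 2
G(39) = mex({0, 1, 2, 4, 5, 6, 7, 9, 10, 12, 14}) = 3
G(40) = mex({0, 2, 3, 4, 6, 7, 11, 12, 14}) = 1
G(41) = mex({0, 1, 2, 3, 5, 6, 7, 9, 10, 11, 12}) = 4
G(42) = mex({0, 1, 2, 3, 4, 5, 6, 9, 10}) = 7
G(43) = mex({0, 1, 3, 4, 5, 7, 9, 10, 12, 15}) = 2
G(44) = mex({0, 2, 3, 4, 5, 6, 7, 9, 10, 12, 15}) = 1
G(45) = mex({0, 1, 2, 3, 4, 5, 6, 7, 9, 10, 12, 14}) = 8
G(46) = mex({0, 1, 3, 4, 5, 7, 8, 11, 12, 14}) = 2
G(47) = mex({0, 1, 2, 3, 4, 5, 6, 8, 9, 10, 11, 12}) = 7
G(48) = mex({0, 1, 2, 3, 5, 6, 7, 9, 10}) = 4
G(49) = mex({0, 2, 3, 4, 6, 7, 9, 10, 11, 12, 15}) = 1
G(50) = mex({0, 1, 4, 5, 6, 7, 9, 11, 12, 14, 15}) = 2
G(51) = mex({0, 1, 2, 3, 4, 5, 6, 7, 9, 12, 14, 15}) = 8
G(52) = mex({0, 2, 3, 4, 5, 6, 7, 8, 11, 12, 15}) = 1
G(53) = mex({0, 1, 2, 3, 5, 6, 7, 8, 9, 10, 11, 12}) = 4
G(54) = mex({0, 1, 2, 3, 4, 5, 6, 9, 10}) = 7
G(55) = mex({0, 1, 3, 4, 5, 7, 9, 10, 11, 12}) = 2
G(56) = mex({0, 2, 3, 4, 5, 6, 7, 9, 10, 11, 12, 13, 14}) = 1
G(57) = mex({0, 1, 2, 3, 5, 6, 7, 9, 10, 12, 13, 14, 15}) = 4
G(58) = mex({0, 1, 3, 4, 5, 7, 11, 12, 14, 15}) = 2
Therefore G(58) = 2.

2


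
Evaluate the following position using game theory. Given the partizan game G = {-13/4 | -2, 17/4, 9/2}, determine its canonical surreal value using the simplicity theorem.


Left options: {-13/4}, max = -13/4
Right options: {-2, 17/4, 9/2}, min = -2
All options are numbers and max(Left) < min(Right), so by the simplicity theorem the value is the simplest (earliest-born) number strictly between -13/4 and -2.
The only integer strictly between -13/4 and -2 is -3.
No non-integer in the interval can be simpler: if x is a non-integer in the interval, then floor(x) or ceil(x) also lies in the interval (the interval contains an integer), and both are proper prefixes of x's sign expansion, i.e. born earlier. So the game value is -3.
Game value = -3

-3


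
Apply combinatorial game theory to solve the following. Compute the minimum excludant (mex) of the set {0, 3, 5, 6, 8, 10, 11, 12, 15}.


Set = {0, 3, 5, 6, 8, 10, 11, 12, 15}
0 is in the set.
1 is NOT in the set. This is the mex.
mex = 1

1


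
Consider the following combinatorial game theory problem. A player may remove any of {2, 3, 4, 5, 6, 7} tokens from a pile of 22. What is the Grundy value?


The subtraction set is S = {2, 3, 4, 5, 6, 7}.
G(k) = mex{ G(k - s) : s in S, s <= k }. We compute iteratively: G(0) = 0.
G(1) = mex({}) = 0
G(2) = mex({0}) = 1
G(3) = mex({0}) = 1
G(4) = mex({0, 1}) = 2
G(5) = mex({0, 1}) = 2
G(6) = mex({0, 1, 2}) = 3
G(7) = mex({0, 1, 2}) = 3
G(8) = mex({0, 1, 2, 3}) = 4
G(9) = mex({1, 2, 3}) = 0
G(10) = mex({1, 2, 3, 4}) = 0
G(11) = mex({0, 2, 3, 4}) = 1
G(12) = mex({0, 2, 3, 4}) = 1
G(13) = mex({0, 1, 3, 4}) = 2
G(14) = mex({0, 1, 3, 4}) = 2
G(15) = mex({0, 1, 2, 4}) = 3
Observe that G(9)..G(15) = 0, 0, 1, 1, 2, 2, 3 repeats G(0)..G(6) = 0, 0, 1, 1, 2, 2, 3.
For k >= max(S) = 7, G(k) is determined by the previous 7 values G(k-7)..G(k-1); a window of 7 consecutive values has recurred shifted by 9, so by induction G(k + 9) = G(k) for all k >= 0: the sequence is periodic from the start with period 9.
One period: G(0..8) = 0, 0, 1, 1, 2, 2, 3, 3, 4.
22 mod 9 = 4, so G(22) = G(4) = 2.

2


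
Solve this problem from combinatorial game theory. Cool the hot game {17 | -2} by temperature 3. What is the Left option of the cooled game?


Original game: {17 | -2} (a switch {a | b} with a > b).
Cooling by t (for t below the temperature (a - b)/2 = 19/2) taxes each move by t: {a | b} cooled by t is {a - t | b + t}.
Cooling amount: t = 3
Cooled Left option: 17 - 3 = 14
Cooled Right option: -2 + 3 = 1
Cooled game: {14 | 1}
Left option = 14

14


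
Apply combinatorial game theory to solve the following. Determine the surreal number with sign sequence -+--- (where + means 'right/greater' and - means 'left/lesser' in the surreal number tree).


Sign expansion: -+---
Rule: track bounds (lo, hi), initially (-inf, +inf). On '+', the current value becomes lo and we move to the simplest number in (value, hi): value + 1 if hi = +inf, otherwise the midpoint (value + hi)/2. On '-', the current value becomes hi and we move to value - 1 if lo = -inf, otherwise the midpoint (lo + value)/2.
Start at 0.
Step 1: sign = -, move left. Bounds: (-inf, 0). Value = -1
Step 2: sign = +, move right. Bounds: (-1, 0). Value = -1/2
Step 3: sign = -, move left. Bounds: (-1, -1/2). Value = -3/4
Step 4: sign = -, move left. Bounds: (-1, -3/4). Value = -7/8
Step 5: sign = -, move left. Bounds: (-1, -7/8). Value = -15/16
The surreal number with sign expansion -+--- is -15/16.

-15/16


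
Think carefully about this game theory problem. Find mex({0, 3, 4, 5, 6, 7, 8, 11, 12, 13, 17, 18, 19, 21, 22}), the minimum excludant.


Set = {0, 3, 4, 5, 6, 7, 8, 11, 12, 13, 17, 18, 19, 21, 22}
0 is in the set.
1 is NOT in the set. This is the mex.
mex = 1

1


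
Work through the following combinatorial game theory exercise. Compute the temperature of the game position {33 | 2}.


The game is {33 | 2}, a switch {a | b} with numbers a > b.
Cooling {a | b} by t gives {a - t | b + t}, which stops being hot when a - t = b + t, i.e. at t = (a - b)/2. So the temperature of a switch is (a - b)/2.
Temperature = (Left option - Right option) / 2
= (33 - (2)) / 2
= 31 / 2
= 31/2

31/2


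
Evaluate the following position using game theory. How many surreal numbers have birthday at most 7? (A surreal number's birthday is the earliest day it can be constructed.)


Day 0: {|} = 0 is born. Count = 1.
Day n: the number of surreal numbers born by day n is 2^(n+1) - 1.
By day 0: 2^1 - 1 = 1
By day 1: 2^2 - 1 = 3
By day 2: 2^3 - 1 = 7
By day 3: 2^4 - 1 = 15
By day 4: 2^5 - 1 = 31
By day 5: 2^6 - 1 = 63
By day 6: 2^7 - 1 = 127
By day 7: 2^8 - 1 = 255
By day 7: 255 surreal numbers.

255


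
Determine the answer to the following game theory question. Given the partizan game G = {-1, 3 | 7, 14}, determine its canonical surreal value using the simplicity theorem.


Left options: {-1, 3}, max = 3
Right options: {7, 14}, min = 7
All options are numbers and max(Left) < min(Right), so by the simplicity theorem the value is the simplest (earliest-born) number strictly between 3 and 7.
Integers 4 through 6 all lie strictly between 3 and 7.
Among integers, the simplest (lowest birthday = smallest |n|; 0 is born on day 0, +-n on day n) is 4.
No non-integer in the interval can be simpler: if x is a non-integer in the interval, then floor(x) or ceil(x) also lies in the interval (the interval contains an integer), and both are proper prefixes of x's sign expansion, i.e. born earlier. So the game value is 4.
Game value = 4

4


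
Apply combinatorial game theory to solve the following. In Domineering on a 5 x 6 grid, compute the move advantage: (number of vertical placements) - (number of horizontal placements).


Board is 5 x 6 (rows x cols).
Left (vertical) placements: (rows-1) * cols = 4 * 6 = 24
Right (horizontal) placements: rows * (cols-1) = 5 * 5 = 25
Advantage = Left - Right = 24 - 25 = -1

-1


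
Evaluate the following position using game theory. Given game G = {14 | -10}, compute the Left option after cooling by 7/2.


Original game: {14 | -10} (a switch {a | b} with a > b).
Cooling by t (for t below the temperature (a - b)/2 = 12) taxes each move by t: {a | b} cooled by t is {a - t | b + t}.
Cooling amount: t = 7/2
Cooled Left option: 14 - 7/2 = 21/2
Cooled Right option: -10 + 7/2 = -13/2
Cooled game: {21/2 | -13/2}
Left option = 21/2

21/2


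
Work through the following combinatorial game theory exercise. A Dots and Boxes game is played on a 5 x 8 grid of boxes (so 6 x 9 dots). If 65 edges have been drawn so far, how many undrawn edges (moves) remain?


Grid: 5 x 8 boxes, i.e. 6 rows and 9 columns of dots.
Horizontal edges: (rows + 1) * cols = 6 * 8 = 48
Vertical edges: rows * (cols + 1) = 5 * 9 = 45
Total edges: 48 + 45 = 93
Edges drawn: 65
Remaining: 93 - 65 = 28

28


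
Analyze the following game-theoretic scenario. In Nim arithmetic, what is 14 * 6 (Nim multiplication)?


Nim multiplication is bilinear over XOR: (u XOR v) * w = (u*w) XOR (v*w).
So we split each operand into its bit components and XOR the pairwise Nim products.
14 = 2 + 4 + 8 (as XOR of powers of 2).
6 = 2 + 4 (as XOR of powers of 2).
Using the standard Nim-product table on single bits:
  2*2 = 3,   2*4 = 8,   2*8 = 12,
  4*4 = 6,   4*8 = 11,  8*8 = 13,
and  1*x = x (identity), k*l = l*k (commutative).
Pairwise Nim products:
  2 * 2 = 3
  2 * 4 = 8
  4 * 2 = 8
  4 * 4 = 6
  8 * 2 = 12
  8 * 4 = 11
XOR them: 3 XOR 8 XOR 8 XOR 6 XOR 12 XOR 11 = 2.
Result: 14 * 6 = 2 (in Nim).

2


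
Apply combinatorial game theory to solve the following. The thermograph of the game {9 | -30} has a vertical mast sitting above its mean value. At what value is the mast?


Game = {9 | -30}, a switch {a | b} with numbers a > b.
Its thermograph has left wall a - t and right wall b + t, which meet at t = (a - b)/2, where both equal (a + b)/2. So the mast (mean value) is at (a + b)/2.
Mean = (9 + (-30))/2 = -21/2 = -21/2

-21/2


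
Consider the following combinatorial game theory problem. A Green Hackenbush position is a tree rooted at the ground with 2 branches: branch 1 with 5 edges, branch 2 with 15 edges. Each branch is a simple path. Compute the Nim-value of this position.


The tree has 2 branches from the ground vertex.
In Green Hackenbush, the Nim-value of a simple path of length k is k.
Branch 1: length 5, Nim-value = 5
Branch 2: length 15, Nim-value = 15
Total Nim-value = XOR of all branch values:
0 XOR 5 = 5
5 XOR 15 = 10
Nim-value of the tree = 10

10


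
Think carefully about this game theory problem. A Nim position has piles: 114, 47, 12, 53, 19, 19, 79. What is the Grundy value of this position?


We need the XOR (exclusive or) of all pile sizes.
After XOR-ing pile 1 (size 114): 0 XOR 114 = 114
After XOR-ing pile 2 (size 47): 114 XOR 47 = 93
After XOR-ing pile 3 (size 12): 93 XOR 12 = 81
After XOR-ing pile 4 (size 53): 81 XOR 53 = 100
After XOR-ing pile 5 (size 19): 100 XOR 19 = 119
After XOR-ing pile 6 (size 19): 119 XOR 19 = 100
After XOR-ing pile 7 (size 79): 100 XOR 79 = 43
The Nim-value of this position is 43.

43


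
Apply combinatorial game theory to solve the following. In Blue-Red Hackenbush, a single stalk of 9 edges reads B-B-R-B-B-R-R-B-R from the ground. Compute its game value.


Edges (from ground): B-B-R-B-B-R-R-B-R
By Berlekamp's sign-expansion rule, a Blue-Red Hackenbush stalk has the value of the surreal number whose sign sequence is the edge sequence with B -> + and R -> -.
Sign sequence: ++-++--+-
Trace the sign expansion in the surreal number tree, starting from 0:
Edge 1: B (sign +) -> bounds (0, +inf), value = 1
Edge 2: B (sign +) -> bounds (1, +inf), value = 2
Edge 3: R (sign -) -> bounds (1, 2), value = 3/2
Edge 4: B (sign +) -> bounds (3/2, 2), value = 7/4
Edge 5: B (sign +) -> bounds (7/4, 2), value = 15/8
Edge 6: R (sign -) -> bounds (7/4, 15/8), value = 29/16
Edge 7: R (sign -) -> bounds (7/4, 29/16), value = 57/32
Edge 8: B (sign +) -> bounds (57/32, 29/16), value = 115/64
Edge 9: R (sign -) -> bounds (57/32, 115/64), value = 229/128
Game value = 229/128

229/128


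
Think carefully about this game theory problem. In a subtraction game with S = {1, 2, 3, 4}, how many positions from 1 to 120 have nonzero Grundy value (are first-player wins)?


Subtraction set S = {1, 2, 3, 4}, so G(n) = n mod 5.
G(n) = 0 when n is a multiple of 5.
Multiples of 5 in [1, 120]: 24
N-positions (nonzero Grundy) = 120 - 24 = 96

96


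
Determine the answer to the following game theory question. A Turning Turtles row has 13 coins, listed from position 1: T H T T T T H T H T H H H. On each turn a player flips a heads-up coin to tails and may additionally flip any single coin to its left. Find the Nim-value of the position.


Coins: T H T T T T H T H T H H H
Key fact: a single head at position k behaves exactly like a Nim heap of size k (turning it to T and optionally flipping a coin at j < k corresponds to moving the heap from k to j, or to 0), and heads combine as a disjunctive sum (two heads at the same place would cancel, matching j XOR j = 0). So the Nim-value is the XOR of the 1-indexed positions of the heads.
Face-up positions (1-indexed): [2, 7, 9, 11, 12, 13]
XOR 0 with 2: 0 XOR 2 = 2
XOR 2 with 7: 2 XOR 7 = 5
XOR 5 with 9: 5 XOR 9 = 12
XOR 12 with 11: 12 XOR 11 = 7
XOR 7 with 12: 7 XOR 12 = 11
XOR 11 with 13: 11 XOR 13 = 6
Nim-value = 6

6


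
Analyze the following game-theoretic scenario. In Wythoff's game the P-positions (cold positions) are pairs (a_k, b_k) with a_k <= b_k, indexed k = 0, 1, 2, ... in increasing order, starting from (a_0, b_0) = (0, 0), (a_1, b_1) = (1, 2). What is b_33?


By Wythoff's theorem, a_k = floor(k * phi) and b_k = floor(k * phi^2) = a_k + k, where phi = (1 + sqrt(5))/2 is the golden ratio.
phi = (1 + sqrt(5))/2 = 1.618034
phi^2 = phi + 1 = 2.618034
k = 33
k * phi^2 = 33 * 2.618034 = 86.395122
b_33 = floor(k * phi^2) = 86 (check: a_33 + k = 53 + 33 = 86)

86


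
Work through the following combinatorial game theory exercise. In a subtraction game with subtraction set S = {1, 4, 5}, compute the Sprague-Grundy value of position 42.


The subtraction set is S = {1, 4, 5}.
G(k) = mex{ G(k - s) : s in S, s <= k }. We compute iteratively: G(0) = 0.
G(1) = mex({0}) = 1
G(2) = mex({1}) = 0
G(3) = mex({0}) = 1
G(4) = mex({0, 1}) = 2
G(5) = mex({0, 1, 2}) = 3
G(6) = mex({0, 1, 3}) = 2
G(7) = mex({0, 1, 2}) = 3
G(8) = mex({1, 2, 3}) = 0
G(9) = mex({0, 2, 3}) = 1
G(10) = mex({1, 2, 3}) = 0
G(11) = mex({0, 2, 3}) = 1
G(12) = mex({0, 1, 3}) = 2
Observe that G(8)..G(12) = 0, 1, 0, 1, 2 repeats G(0)..G(4) = 0, 1, 0, 1, 2.
For k >= max(S) = 5, G(k) is determined by the previous 5 values G(k-5)..G(k-1); a window of 5 consecutive values has recurred shifted by 8, so by induction G(k + 8) = G(k) for all k >= 0: the sequence is periodic from the start with period 8.
One period: G(0..7) = 0, 1, 0, 1, 2, 3, 2, 3.
42 mod 8 = 2, so G(42) = G(2) = 0.

0


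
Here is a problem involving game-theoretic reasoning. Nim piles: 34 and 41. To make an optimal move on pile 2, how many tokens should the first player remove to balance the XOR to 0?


Piles: 34 and 41
Current XOR: 34 XOR 41 = 11 (non-zero, so this is an N-position).
To make the XOR zero, we need to find a move that balances the piles.
For pile 2 (size 41): target = 41 XOR 11 = 34
We reduce pile 2 from 41 to 34.
Tokens removed: 41 - 34 = 7
Verification: 34 XOR 34 = 0

7


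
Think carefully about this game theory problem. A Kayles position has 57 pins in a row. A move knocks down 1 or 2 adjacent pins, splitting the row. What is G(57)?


Kayles: a move removes 1 or 2 adjacent pins from a contiguous row.
Removing pins from a row of k leaves two independent rows (a, b) with a + b = k - 1 (one pin) or a + b = k - 2 (two pins); an end removal gives a = 0.
By Sprague-Grundy, G(k) = mex{ G(a) XOR G(b) } over all these splits. G(0) = 0.
G(1): splits (0,0):0^0=0 -> mex({0}) = 1
G(2): splits (0,1):0^1=1 (0,0):0^0=0 -> mex({0, 1}) = 2
G(3): splits (0,2):0^2=2 (1,1):1^1=0 (0,1):0^1=1 -> mex({0, 1, 2}) = 3
G(4): splits (0,3):0^3=3 (1,2):1^2=3 (0,2):0^2=2 (1,1):1^1=0 -> mex({0, 2, 3}) = 1
G(5): splits (0,4):0^1=1 (1,3):1^3=2 (2,2):2^2=0 (0,3):0^3=3 (1,2):1^2=3 -> mex({0, 1, 2, 3}) = 4
G(6) = mex({0, 1, 2, 4}) = 3
G(7) = mex({0, 1, 3, 4, 5}) = 2
G(8) = mex({0, 2, 3, 5, 6}) = 1
G(9) = mex({0, 1, 2, 3, 6, 7}) = 4
G(10) = mex({0, 1, 3, 4, 5, 7}) = 2
G(11) = mex({0, 1, 2, 3, 4, 5}) = 6
G(12) = mex({0, 1, 2, 3, 5, 6, 7}) = 4
G(13) = mex({0, 2, 3, 4, 6, 7}) = 1
G(14) = mex({0, 1, 4, 5, 6, 7}) = 2
G(15) = mex({0, 1, 2, 3, 4, 5, 6}) = 7
G(16) = mex({0, 2, 3, 5, 6, 7}) = 1
G(17) = mex({0, 1, 2, 3, 5, 6, 7}) = 4
G(18) = mex({0, 1, 2, 4, 5, 6}) = 3
G(19) = mex({0, 1, 3, 4, 5, 7}) = 2
G(20) = mex({0, 2, 3, 4, 5, 6, 7}) = 1
G(21) = mex({0, 1, 2, 3, 5, 6, 7}) = 4
G(22) = mex({0, 1, 2, 3, 4, 5, 7}) = 6
G(23) = mex({0, 1, 2, 3, 4, 5, 6}) = 7
G(24) = mex({0, 1, 2, 3, 5, 6, 7}) = 4
G(25) = mex({0, 2, 3, 4, 6, 7}) = 1
G(26) = mex({0, 1, 3, 4, 5, 6, 7}) = 2
G(27) = mex({0, 1, 2, 3, 4, 5, 6, 7}) = 8
G(28) = mex({0, 1, 2, 3, 4, 6, 7, 8}) = 5
G(29) = mex({0, 1, 2, 3, 5, 6, 7, 8, 9}) = 4
G(30) = mex({0, 1, 2, 3, 4, 5, 6, 9, 10}) = 7
G(31) = mex({0, 1, 3, 4, 5, 7, 10, 11}) = 2
G(32) = mex({0, 2, 3, 4, 5, 6, 7, 9, 11}) = 1
G(33) = mex({0, 1, 2, 3, 4, 5, 6, 7, 9, 12}) = 8
G(34) = mex({0, 1, 2, 3, 4, 5, 7, 8, 11, 12}) = 6
G(35) = mex({0, 1, 2, 3, 4, 5, 6, 8, 9, 10, 11}) = 7
G(36) = mex({0, 1, 2, 3, 5, 6, 7, 9, 10}) = 4
G(37) = mex({0, 2, 3, 4, 6, 7, 9, 10, 11, 12}) = 1
G(38) = mex({0, 1, 3, 4, 5, 6, 7, 9, 10, 11, 12}) = 2
G(39) = mex({0, 1, 2, 4, 5, 6, 7, 9, 10, 12, 14}) = 3
G(40) = mex({0, 2, 3, 4, 6, 7, 11, 12, 14}) = 1
G(41) = mex({0, 1, 2, 3, 5, 6, 7, 9, 10, 11, 12}) = 4
G(42) = mex({0, 1, 2, 3, 4, 5, 6, 9, 10}) = 7
G(43) = mex({0, 1, 3, 4, 5, 7, 9, 10, 12, 15}) = 2
G(44) = mex({0, 2, 3, 4, 5, 6, 7, 9, 10, 12, 15}) = 1
G(45) = mex({0, 1, 2, 3, 4, 5, 6, 7, 9, 10, 12, 14}) = 8
G(46) = mex({0, 1, 3, 4, 5, 7, 8, 11, 12, 14}) = 2
G(47) = mex({0, 1, 2, 3, 4, 5, 6, 8, 9, 10, 11, 12}) = 7
G(48) = mex({0, 1, 2, 3, 5, 6, 7, 9, 10}) = 4
G(49) = mex({0, 2, 3, 4, 6, 7, 9, 10, 11, 12, 15}) = 1
G(50) = mex({0, 1, 4, 5, 6, 7, 9, 11, 12, 14, 15}) = 2
G(51) = mex({0, 1, 2, 3, 4, 5, 6, 7, 9, 12, 14, 15}) = 8
G(52) = mex({0, 2, 3, 4, 5, 6, 7, 8, 11, 12, 15}) = 1
G(53) = mex({0, 1, 2, 3, 5, 6, 7, 8, 9, 10, 11, 12}) = 4
G(54) = mex({0, 1, 2, 3, 4, 5, 6, 9, 10}) = 7
G(55) = mex({0, 1, 3, 4, 5, 7, 9, 10, 11, 12}) = 2
G(56) = mex({0, 2, 3, 4, 5, 6, 7, 9, 10, 11, 12, 13, 14}) = 1
G(57) = mex({0, 1, 2, 3, 5, 6, 7, 9, 10, 12, 13, 14, 15}) = 4
Therefore G(57) = 4.

4


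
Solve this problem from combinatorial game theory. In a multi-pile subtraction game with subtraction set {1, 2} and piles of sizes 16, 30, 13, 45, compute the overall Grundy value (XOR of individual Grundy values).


Subtraction set: {1, 2}
For this subtraction set, G(n) = n mod 3 (period = max + 1 = 3).
Pile 1 (size 16): G(16) = 16 mod 3 = 1
Pile 2 (size 30): G(30) = 30 mod 3 = 0
Pile 3 (size 13): G(13) = 13 mod 3 = 1
Pile 4 (size 45): G(45) = 45 mod 3 = 0
Total Grundy value = XOR of all: 1 XOR 0 XOR 1 XOR 0 = 0

0


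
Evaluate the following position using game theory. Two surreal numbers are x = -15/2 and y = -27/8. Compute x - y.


x = -15/2, y = -27/8
Converting to common denominator: 8
x = -60/8, y = -27/8
x - y = -15/2 - -27/8 = -33/8

-33/8


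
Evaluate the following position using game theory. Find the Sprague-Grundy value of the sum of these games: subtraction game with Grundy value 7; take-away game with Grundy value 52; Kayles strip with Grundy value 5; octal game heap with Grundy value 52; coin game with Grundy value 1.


By the Sprague-Grundy theorem, the Grundy value of a sum of games is the XOR of individual Grundy values.
subtraction game: Grundy value = 7. Running XOR: 0 XOR 7 = 7
take-away game: Grundy value = 52. Running XOR: 7 XOR 52 = 51
Kayles strip: Grundy value = 5. Running XOR: 51 XOR 5 = 54
octal game heap: Grundy value = 52. Running XOR: 54 XOR 52 = 2
coin game: Grundy value = 1. Running XOR: 2 XOR 1 = 3
The combined Grundy value is 3.

3


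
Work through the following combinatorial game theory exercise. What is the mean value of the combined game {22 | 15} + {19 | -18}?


G1 = {22 | 15}, G2 = {19 | -18}
Each is a switch {a | b} with numbers a > b; its mean value is (a + b)/2, and mean value is additive over game sums: m(G1 + G2) = m(G1) + m(G2).
Mean of G1 = (22 + (15))/2 = 37/2 = 37/2
Mean of G2 = (19 + (-18))/2 = 1/2 = 1/2
Mean of G1 + G2 = 37/2 + 1/2 = 19

19


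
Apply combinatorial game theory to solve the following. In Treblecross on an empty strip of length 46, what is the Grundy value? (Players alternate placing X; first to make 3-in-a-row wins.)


Treblecross: place X on empty cells; 3-in-a-row wins.
Playing within two cells of an existing X lets the opponent win at once, so sensible play treats the cells i-2..i+2 around each X as dead. The player left with no safe cell loses, so this is a normal-play take-away game on strips of safe cells.
Placing X at cell i (0-indexed) of a strip of k safe cells leaves independent strips of sizes max(0, i-2) and max(0, k-i-3). Hence G(k) = mex{ G(max(0,i-2)) XOR G(max(0,k-i-3)) : 0 <= i < k }, with G(0) = 0.
G(1): splits (0,0):0^0=0 -> mex({0}) = 1
G(2): splits (0,0):0^0=0 -> mex({0}) = 1
G(3): splits (0,0):0^0=0 -> mex({0}) = 1
G(4): splits (0,1):0^1=1 (0,0):0^0=0 -> mex({0, 1}) = 2
G(5): splits (0,2):0^1=1 (0,1):0^1=1 (0,0):0^0=0 -> mex({0, 1}) = 2
G(6) = mex({1}) = 0
G(7) = mex({0, 1, 2}) = 3
G(8) = mex({0, 1, 2}) = 3
G(9) = mex({0, 2}) = 1
G(10) = mex({0, 2, 3}) = 1
G(11) = mex({0, 3}) = 1
G(12) = mex({1, 3}) = 0
G(13) = mex({0, 1, 2, 3}) = 4
G(14) = mex({0, 1, 2}) = 3
G(15) = mex({0, 1, 2}) = 3
G(16) = mex({0, 1, 2, 4}) = 3
G(17) = mex({0, 1, 3, 4}) = 2
G(18) = mex({0, 1, 3, 4}) = 2
G(19) = mex({0, 1, 3, 5}) = 2
G(20) = mex({0, 1, 2, 3, 5}) = 4
G(21) = mex({0, 1, 2, 3, 5}) = 4
G(22) = mex({1, 2, 6}) = 0
G(23) = mex({0, 1, 2, 3, 4, 6}) = 5
G(24) = mex({0, 1, 2, 3, 4}) = 5
G(25) = mex({0, 1, 3, 4, 7}) = 2
G(26) = mex({0, 1, 3, 4, 5, 7}) = 2
G(27) = mex({0, 1, 3, 5}) = 2
G(28) = mex({0, 1, 2, 5}) = 3
G(29) = mex({0, 1, 2, 4, 5, 6}) = 3
G(30) = mex({1, 2, 4, 6}) = 0
G(31) = mex({0, 1, 2, 3, 4, 6}) = 5
G(32) = mex({1, 2, 3, 4, 7}) = 0
G(33) = mex({0, 3, 7}) = 1
G(34) = mex({0, 2, 3, 5, 7}) = 1
G(35) = mex({0, 2, 3, 5, 6}) = 1
G(36) = mex({0, 1, 2, 5, 6}) = 3
G(37) = mex({0, 1, 2, 4, 5, 6}) = 3
G(38) = mex({0, 1, 2, 4}) = 3
G(39) = mex({0, 1, 2, 3, 4, 7}) = 5
G(40) = mex({0, 1, 2, 3, 4, 5, 7}) = 6
G(41) = mex({0, 1, 2, 3, 5, 7}) = 4
G(42) = mex({0, 1, 2, 3, 5, 6, 7}) = 4
G(43) = mex({0, 2, 3, 5, 6}) = 1
G(44) = mex({1, 2, 3, 4, 5, 6}) = 0
G(45) = mex({0, 1, 2, 3, 4, 6, 7}) = 5
G(46) = mex({0, 1, 2, 3, 4, 7}) = 5
Therefore G(46) = 5.

5


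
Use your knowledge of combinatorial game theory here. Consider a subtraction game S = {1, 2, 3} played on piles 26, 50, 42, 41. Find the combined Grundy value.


Subtraction set: {1, 2, 3}
For this subtraction set, G(n) = n mod 4 (period = max + 1 = 4).
Pile 1 (size 26): G(26) = 26 mod 4 = 2
Pile 2 (size 50): G(50) = 50 mod 4 = 2
Pile 3 (size 42): G(42) = 42 mod 4 = 2
Pile 4 (size 41): G(41) = 41 mod 4 = 1
Total Grundy value = XOR of all: 2 XOR 2 XOR 2 XOR 1 = 3

3


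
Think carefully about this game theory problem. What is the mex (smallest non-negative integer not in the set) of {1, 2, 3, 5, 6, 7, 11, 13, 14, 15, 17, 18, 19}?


Set = {1, 2, 3, 5, 6, 7, 11, 13, 14, 15, 17, 18, 19}
0 is NOT in the set. This is the mex.
mex = 0

0


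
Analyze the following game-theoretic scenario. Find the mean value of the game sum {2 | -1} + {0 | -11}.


G1 = {2 | -1}, G2 = {0 | -11}
Each is a switch {a | b} with numbers a > b; its mean value is (a + b)/2, and mean value is additive over game sums: m(G1 + G2) = m(G1) + m(G2).
Mean of G1 = (2 + (-1))/2 = 1/2 = 1/2
Mean of G2 = (0 + (-11))/2 = -11/2 = -11/2
Mean of G1 + G2 = 1/2 + -11/2 = -5

-5


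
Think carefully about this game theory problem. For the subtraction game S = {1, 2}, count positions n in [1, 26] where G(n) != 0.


Subtraction set S = {1, 2}, so G(n) = n mod 3.
G(n) = 0 when n is a multiple of 3.
Multiples of 3 in [1, 26]: 8
N-positions (nonzero Grundy) = 26 - 8 = 18

18


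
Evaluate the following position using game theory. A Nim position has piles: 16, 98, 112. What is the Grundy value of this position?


We need the XOR (exclusive or) of all pile sizes.
After XOR-ing pile 1 (size 16): 0 XOR 16 = 16
After XOR-ing pile 2 (size 98): 16 XOR 98 = 114
After XOR-ing pile 3 (size 112): 114 XOR 112 = 2
The Nim-value of this position is 2.

2
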